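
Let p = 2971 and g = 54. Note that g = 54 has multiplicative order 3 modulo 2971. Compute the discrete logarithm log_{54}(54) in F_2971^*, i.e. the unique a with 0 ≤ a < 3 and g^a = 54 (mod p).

Successive powers of 54 modulo 2971:
  54^0=1  54^1=54
So 54^1 ≡ 54 (mod 2971), giving a = 1.

1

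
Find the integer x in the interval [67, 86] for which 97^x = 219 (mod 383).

78

Compute 97^67 mod 383 = 209, then multiply by 97 repeatedly:
  97^67=209  97^68=357  97^69=159  97^70=103  97^71=33
  97^72=137  97^73=267  97^74=238  97^75=106  97^76=324
  97^77=22  97^78=219
Found 219 at exponent 78.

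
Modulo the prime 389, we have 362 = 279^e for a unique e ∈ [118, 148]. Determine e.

133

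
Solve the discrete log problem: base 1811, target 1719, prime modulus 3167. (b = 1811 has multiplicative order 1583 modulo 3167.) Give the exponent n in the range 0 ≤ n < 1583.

1486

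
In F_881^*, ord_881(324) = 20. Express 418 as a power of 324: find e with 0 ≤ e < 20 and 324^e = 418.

Successive powers of 324 modulo 881:
  324^0=1  324^1=324  324^2=137  324^3=338  324^4=268  324^5=494
  324^6=595  324^7=722  324^8=463  324^9=242  324^10=880  324^11=557
  324^12=744  324^13=543  324^14=613  324^15=387  324^16=286  324^17=159
  324^18=418
So 324^18 ≡ 418 (mod 881), giving e = 18.

18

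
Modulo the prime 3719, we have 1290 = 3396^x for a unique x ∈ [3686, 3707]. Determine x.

3703

Compute 3396^3686 mod 3719 = 2746, then multiply by 3396 repeatedly:
  3396^3686=2746  3396^3687=1883  3396^3688=1707  3396^3689=2770  3396^3690=1569
  3396^3691=2716  3396^3692=416  3396^3693=3235  3396^3694=134  3396^3695=1346
  3396^3696=365  3396^3697=1113  3396^3698=1244  3396^3699=3559  3396^3700=3333
  3396^3701=1951  3396^3702=2057  3396^3703=1290
Found 1290 at exponent 3703.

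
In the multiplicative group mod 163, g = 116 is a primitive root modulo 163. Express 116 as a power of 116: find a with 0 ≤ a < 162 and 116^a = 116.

1

Successive powers of 116 modulo 163:
  116^0=1  116^1=116
So 116^1 ≡ 116 (mod 163), giving a = 1.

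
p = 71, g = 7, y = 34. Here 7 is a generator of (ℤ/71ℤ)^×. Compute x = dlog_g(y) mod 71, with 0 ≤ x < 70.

55

Baby-step giant-step with m = ceil(sqrt(70)) = 9.
Baby table (7^j mod 71 for j=0..8):
  0:1  1:7  2:49  3:59  4:58  5:51  6:2  7:14
  8:27
Giant step factor: 7^(-9) ≡ 68 (mod 71).
Scan 34·68^i mod 71 for i = 0, 1, …:
  i=0: 34   i=1: 40   i=2: 22   i=3: 5
  i=4: 56   i=5: 45   i=6: 7
Match at i=6, j=1: x = 6·9 + 1 = 55.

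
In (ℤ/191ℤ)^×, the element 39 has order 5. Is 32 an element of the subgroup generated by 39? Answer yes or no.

⟨39⟩ has order 5; its elements mod 191 are {1, 39, 49, 109, 184}.
32 is not in this set.

no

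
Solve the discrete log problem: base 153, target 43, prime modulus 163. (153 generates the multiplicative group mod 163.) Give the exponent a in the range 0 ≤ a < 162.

134

Baby-step giant-step with m = ceil(sqrt(162)) = 13.
Baby table (153^j mod 163 for j=0..12):
  0:1  1:153  2:100  3:141  4:57  5:82  6:158  7:50
  8:152  9:110  10:41  11:79  12:25
Giant step factor: 153^(-13) ≡ 148 (mod 163).
Scan 43·148^i mod 163 for i = 0, 1, …:
  i=0: 43   i=1: 7   i=2: 58   i=3: 108
  i=4: 10   i=5: 13   i=6: 131   i=7: 154
  i=8: 135   i=9: 94   i=10: 57
Match at i=10, j=4: a = 10·13 + 4 = 134.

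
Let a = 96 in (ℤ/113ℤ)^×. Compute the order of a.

112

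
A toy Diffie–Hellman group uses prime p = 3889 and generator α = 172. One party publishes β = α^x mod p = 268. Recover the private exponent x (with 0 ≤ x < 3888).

37

Baby-step giant-step with m = ceil(sqrt(3888)) = 63.
Baby table (172^j mod 3889 for j=0..62):
  0:1  1:172  2:2361  3:1636  4:1384  5:819  6:864  7:826
  8:2068  9:1797  10:1853  11:3707  12:3697  13:1977  14:1701  15:897
  16:2613  17:2201  18:1339  19:857  20:3511  21:1097  22:2012  23:3832
  24:1863  25:1538  26:84  27:2781  28:3874  29:1309  30:3475  31:2683
  32:2574  33:3271  34:2596  35:3166  36:92  37:268  38:3317  39:2730
  40:2880  41:1457  42:1708  43:2101  44:3584  45:1986  46:3249  47:2701
  48:1781  49:2990  50:932  51:855  52:3167  53:264  54:2629  55:1064
  56:225  57:3699  58:2321  59:2534  60:280  61:1492  62:3839
Giant step factor: 172^(-63) ≡ 2446 (mod 3889).
Scan 268·2446^i mod 3889 for i = 0, 1, …:
  i=0: 268
Match at i=0, j=37: x = 0·63 + 37 = 37.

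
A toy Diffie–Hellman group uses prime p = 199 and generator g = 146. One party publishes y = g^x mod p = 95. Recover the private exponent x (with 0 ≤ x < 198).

Baby-step giant-step with m = ceil(sqrt(198)) = 15.
Baby table (146^j mod 199 for j=0..14):
  0:1  1:146  2:23  3:174  4:131  5:22  6:28  7:108
  8:47  9:96  10:86  11:19  12:187  13:39  14:122
Giant step factor: 146^(-15) ≡ 67 (mod 199).
Scan 95·67^i mod 199 for i = 0, 1, …:
  i=0: 95   i=1: 196   i=2: 197   i=3: 65
  i=4: 176   i=5: 51   i=6: 34   i=7: 89
  i=8: 192   i=9: 128   i=10: 19
Match at i=10, j=11: x = 10·15 + 11 = 161.

161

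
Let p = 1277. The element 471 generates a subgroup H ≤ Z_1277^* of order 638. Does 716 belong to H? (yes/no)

no

716 ∈ ⟨471⟩ iff 716^638 ≡ 1 (mod 1277), since |⟨471⟩| = 638.
716^638 mod 1277 = 1276.
Since 1276 ≠ 1, 716 does not lie in the subgroup.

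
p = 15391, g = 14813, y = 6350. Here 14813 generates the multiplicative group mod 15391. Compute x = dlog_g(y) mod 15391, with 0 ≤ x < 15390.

14548

Baby-step giant-step with m = ceil(sqrt(15390)) = 125.
Baby table (14813^j mod 15391 for j=0..124):
  0:1  1:14813  2:10873  3:10325  4:3858  5:1771  6:7559  7:1942
  8:1067  9:14305  10:12068  11:12210  12:7089  13:11955  14:569  15:9720
  16:14946  17:10954  18:9680  19:7284  20:6982  21:12237  22:6874  23:13097
  24:2306  25:6149  26:1199  27:14964  28:550  29:5311  30:8442  31:14862
  32:13333  33:4417  34:1880  35:6121  36:1992  37:2949  38:3879  39:5024
  40:5027  41:3293  42:5130  43:5323  44:1506  45:6819  46:14105  47:4540
  48:7741  49:4483  50:9905  51:362  52:6238  53:11321  54:13028  55:11406
  56:10071  57:12151  58:10409  59:1479  60:7034  61:12963  62:2803  63:11312
  64:2839  65:5895  66:9492  67:8211  68:9861  69:10403  70:4947  71:3360
  72:12577  73:10437  74:686  75:3658  76:9634  77:3090  78:14727  79:14408
  80:14098  81:8586  82:8585  83:9163  84:13681  85:3356  86:14889  87:13118
  88:5559  89:3617  90:2550  91:3636  92:6959  93:10140  94:3051  95:6487
  96:5918  97:11589  98:12034  99:1080  100:6791  101:14898  102:7916  103:11070
  104:4196  105:6490  106:4184  107:13426  108:12227  109:12654  110:12104  111:6793
  112:13742  113:14271  114:938  115:11912  116:10032  117:3911  118:1919  119:14361
  120:10482  121:5458  122:431  123:12529  124:7399
Giant step factor: 14813^(-125) ≡ 215 (mod 15391).
Scan 6350·215^i mod 15391 for i = 0, 1, …:
  i=0: 6350   i=1: 10842   i=2: 6989   i=3: 9708
  i=4: 9435   i=5: 12304   i=6: 13499   i=7: 8777
  i=8: 9353   i=9: 10065     …   i=115: 2112
  i=116: 7741
Match at i=116, j=48: x = 116·125 + 48 = 14548.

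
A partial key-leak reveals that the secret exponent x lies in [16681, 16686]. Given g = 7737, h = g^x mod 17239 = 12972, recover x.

16681

Compute 7737^16681 mod 17239 = 12972, then multiply by 7737 repeatedly:
  7737^16681=12972
Found 12972 at exponent 16681.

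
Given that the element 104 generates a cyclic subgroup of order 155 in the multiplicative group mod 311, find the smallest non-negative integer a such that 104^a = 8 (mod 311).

Baby-step giant-step with m = ceil(sqrt(155)) = 13.
Baby table (104^j mod 311 for j=0..12):
  0:1  1:104  2:242  3:288  4:96  5:32  6:218  7:280
  8:197  9:273  10:91  11:134  12:252
Giant step factor: 104^(-13) ≡ 137 (mod 311).
Scan 8·137^i mod 311 for i = 0, 1, …:
  i=0: 8   i=1: 163   i=2: 250   i=3: 40
  i=4: 193   i=5: 6   i=6: 200   i=7: 32
Match at i=7, j=5: a = 7·13 + 5 = 96.

96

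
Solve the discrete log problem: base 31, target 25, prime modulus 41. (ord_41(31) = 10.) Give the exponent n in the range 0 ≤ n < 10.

Successive powers of 31 modulo 41:
  31^0=1  31^1=31  31^2=18  31^3=25
So 31^3 ≡ 25 (mod 41), giving n = 3.

3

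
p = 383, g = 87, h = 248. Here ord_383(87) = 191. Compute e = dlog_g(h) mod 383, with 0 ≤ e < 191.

Baby-step giant-step with m = ceil(sqrt(191)) = 14.
Baby table (87^j mod 383 for j=0..13):
  0:1  1:87  2:292  3:126  4:238  5:24  6:173  7:114
  8:343  9:350  10:193  11:322  12:55  13:189
Giant step factor: 87^(-14) ≡ 162 (mod 383).
Scan 248·162^i mod 383 for i = 0, 1, …:
  i=0: 248   i=1: 344   i=2: 193
Match at i=2, j=10: e = 2·14 + 10 = 38.

38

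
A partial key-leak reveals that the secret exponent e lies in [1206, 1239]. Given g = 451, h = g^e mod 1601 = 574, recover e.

1235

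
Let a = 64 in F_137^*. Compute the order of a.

34

The order of 64 must divide p − 1 = 136 = 2^3 · 17.
Divisors: 1, 2, 4, 8, 17, 34, 68, 136.
Check each in increasing order: 64^1 ≡ 64;  64^2 ≡ 123;  64^4 ≡ 59;  64^8 ≡ 56;  64^17 ≡ 136;  64^34 ≡ 1.
Smallest exponent giving 1 is 34.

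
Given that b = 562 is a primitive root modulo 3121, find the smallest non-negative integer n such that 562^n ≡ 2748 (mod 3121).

408

Baby-step giant-step with m = ceil(sqrt(3120)) = 56.
Baby table (562^j mod 3121 for j=0..55):
  0:1  1:562  2:623  3:574  4:1125  5:1808  6:1771  7:2824
  8:1620  9:2229  10:1177  11:2943  12:2957  13:1462  14:821  15:2615
  16:2760  17:3104  18:2930  19:1893  20:2726  21:2722  22:474  23:1103
  24:1928  25:549  26:2680  27:1838  28:3026  29:2788  30:114  31:1648
  32:2360  33:3016  34:289  35:126  36:2150  37:473  38:541  39:1305
  40:3096  41:1555  42:30  43:1255  44:3085  45:1615  46:2540  47:1183
  48:73  49:453  50:1785  51:1329  52:979  53:902  54:1322  55:166
Giant step factor: 562^(-56) ≡ 2410 (mod 3121).
Scan 2748·2410^i mod 3121 for i = 0, 1, …:
  i=0: 2748   i=1: 3039   i=2: 2124   i=3: 400
  i=4: 2732   i=5: 1931   i=6: 299   i=7: 2760
Match at i=7, j=16: n = 7·56 + 16 = 408.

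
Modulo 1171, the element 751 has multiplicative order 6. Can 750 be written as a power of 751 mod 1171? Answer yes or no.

yes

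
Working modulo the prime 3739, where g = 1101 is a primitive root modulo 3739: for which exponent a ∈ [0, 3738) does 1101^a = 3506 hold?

106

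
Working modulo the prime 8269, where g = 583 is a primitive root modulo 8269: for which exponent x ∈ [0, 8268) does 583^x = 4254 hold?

7230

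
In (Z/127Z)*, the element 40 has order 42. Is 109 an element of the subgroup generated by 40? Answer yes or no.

no

109 ∈ ⟨40⟩ iff 109^42 ≡ 1 (mod 127), since |⟨40⟩| = 42.
109^42 mod 127 = 19.
Since 19 ≠ 1, 109 does not lie in the subgroup.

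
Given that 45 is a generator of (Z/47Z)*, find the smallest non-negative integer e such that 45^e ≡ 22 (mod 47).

Baby-step giant-step with m = ceil(sqrt(46)) = 7.
Baby table (45^j mod 47 for j=0..6):
  0:1  1:45  2:4  3:39  4:16  5:15  6:17
Giant step factor: 45^(-7) ≡ 29 (mod 47).
Scan 22·29^i mod 47 for i = 0, 1, …:
  i=0: 22   i=1: 27   i=2: 31   i=3: 6
  i=4: 33   i=5: 17
Match at i=5, j=6: e = 5·7 + 6 = 41.

41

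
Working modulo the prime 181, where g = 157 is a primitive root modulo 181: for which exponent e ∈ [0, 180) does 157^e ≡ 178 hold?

94

Baby-step giant-step with m = ceil(sqrt(180)) = 14.
Baby table (157^j mod 181 for j=0..13):
  0:1  1:157  2:33  3:113  4:3  5:109  6:99  7:158
  8:9  9:146  10:116  11:112  12:27  13:76
Giant step factor: 157^(-14) ≡ 168 (mod 181).
Scan 178·168^i mod 181 for i = 0, 1, …:
  i=0: 178   i=1: 39   i=2: 36   i=3: 75
  i=4: 111   i=5: 5   i=6: 116
Match at i=6, j=10: e = 6·14 + 10 = 94.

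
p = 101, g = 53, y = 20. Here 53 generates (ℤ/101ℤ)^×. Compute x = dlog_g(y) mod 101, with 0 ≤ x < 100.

Baby-step giant-step with m = ceil(sqrt(100)) = 10.
Baby table (53^j mod 101 for j=0..9):
  0:1  1:53  2:82  3:3  4:58  5:44  6:9  7:73
  8:31  9:27
Giant step factor: 53^(-10) ≡ 6 (mod 101).
Scan 20·6^i mod 101 for i = 0, 1, …:
  i=0: 20   i=1: 19   i=2: 13   i=3: 78
  i=4: 64   i=5: 81   i=6: 82
Match at i=6, j=2: x = 6·10 + 2 = 62.

62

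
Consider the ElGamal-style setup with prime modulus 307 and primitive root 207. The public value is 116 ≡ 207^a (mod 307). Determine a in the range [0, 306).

109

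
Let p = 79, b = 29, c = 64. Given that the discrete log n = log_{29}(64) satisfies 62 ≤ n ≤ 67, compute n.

66

Compute 29^62 mod 79 = 42, then multiply by 29 repeatedly:
  29^62=42  29^63=33  29^64=9  29^65=24  29^66=64
Found 64 at exponent 66.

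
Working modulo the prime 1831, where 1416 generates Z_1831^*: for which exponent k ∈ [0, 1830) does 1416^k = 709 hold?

880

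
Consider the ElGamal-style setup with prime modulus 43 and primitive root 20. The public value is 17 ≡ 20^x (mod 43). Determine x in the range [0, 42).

26

Successive powers of 20 modulo 43:
  20^0=1  20^1=20  20^2=13  20^3=2  20^4=40  20^5=26
  20^6=4  20^7=37  20^8=9  20^9=8  20^10=31  20^11=18
  20^12=16  20^13=19  20^14=36  20^15=32  20^16=38  20^17=29
  20^18=21  20^19=33  20^20=15  20^21=42  20^22=23  20^23=30
  20^24=41  20^25=3  20^26=17
So 20^26 ≡ 17 (mod 43), giving x = 26.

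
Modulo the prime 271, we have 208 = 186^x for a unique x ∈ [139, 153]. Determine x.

Compute 186^139 mod 271 = 208, then multiply by 186 repeatedly:
  186^139=208
Found 208 at exponent 139.

139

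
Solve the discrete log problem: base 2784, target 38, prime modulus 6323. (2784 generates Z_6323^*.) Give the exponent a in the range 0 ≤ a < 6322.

Baby-step giant-step with m = ceil(sqrt(6322)) = 80.
Baby table (2784^j mod 6323 for j=0..79):
  0:1  1:2784  2:4981  3:765  4:5232  5:4019  6:3509  7:21
  8:1557  9:3433  10:3419  11:2381  12:2200  13:4136  14:441  15:1082
  16:2540  17:2246  18:5740  19:1939  20:4657  21:2938  22:3753  23:2756
  24:2905  25:403  26:2781  27:2952  28:4791  29:2937  30:969  31:4098
  32:2140  33:1494  34:5085  35:5766  36:4770  37:1380  38:3859  39:679
  40:6082  41:5617  42:949  43:5325  44:3688  45:5163  46:1613  47:1262
  48:4143  49:960  50:4334  51:1572  52:932  53:2258  54:1210  55:4804
  56:1191  57:2492  58:1397  59:603  60:3157  61:118  62:6039  63:6042
  64:1748  65:4045  66:17  67:3067  68:2478  69:359  70:422  71:5093
  72:2746  73:357  74:1177  75:1454  76:1216  77:2539  78:5785  79:759
Giant step factor: 2784^(-80) ≡ 3657 (mod 6323).
Scan 38·3657^i mod 6323 for i = 0, 1, …:
  i=0: 38   i=1: 6183   i=2: 183   i=3: 5316
  i=4: 3710   i=5: 4635   i=6: 4555   i=7: 2853
  i=8: 471   i=9: 2591   i=10: 3433
Match at i=10, j=9: a = 10·80 + 9 = 809.

809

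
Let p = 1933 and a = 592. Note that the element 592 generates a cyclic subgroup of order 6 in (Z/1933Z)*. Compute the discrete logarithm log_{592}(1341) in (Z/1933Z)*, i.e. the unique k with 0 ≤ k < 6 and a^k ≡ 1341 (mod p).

Successive powers of 592 modulo 1933:
  592^0=1  592^1=592  592^2=591  592^3=1932  592^4=1341
So 592^4 ≡ 1341 (mod 1933), giving k = 4.

4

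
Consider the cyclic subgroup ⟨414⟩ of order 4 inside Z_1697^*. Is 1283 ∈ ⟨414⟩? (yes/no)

yes

⟨414⟩ has order 4; its elements mod 1697 are {1, 414, 1283, 1696}.
1283 is in this set.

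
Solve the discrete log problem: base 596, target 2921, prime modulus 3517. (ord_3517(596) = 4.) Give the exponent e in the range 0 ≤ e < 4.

Successive powers of 596 modulo 3517:
  596^0=1  596^1=596  596^2=3516  596^3=2921
So 596^3 ≡ 2921 (mod 3517), giving e = 3.

3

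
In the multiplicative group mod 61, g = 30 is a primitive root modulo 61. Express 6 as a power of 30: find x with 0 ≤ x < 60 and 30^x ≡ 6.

23

Baby-step giant-step with m = ceil(sqrt(60)) = 8.
Baby table (30^j mod 61 for j=0..7):
  0:1  1:30  2:46  3:38  4:42  5:40  6:41  7:10
Giant step factor: 30^(-8) ≡ 12 (mod 61).
Scan 6·12^i mod 61 for i = 0, 1, …:
  i=0: 6   i=1: 11   i=2: 10
Match at i=2, j=7: x = 2·8 + 7 = 23.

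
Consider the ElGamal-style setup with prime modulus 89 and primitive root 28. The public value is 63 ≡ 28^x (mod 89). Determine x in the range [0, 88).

35

Baby-step giant-step with m = ceil(sqrt(88)) = 10.
Baby table (28^j mod 89 for j=0..9):
  0:1  1:28  2:72  3:58  4:22  5:82  6:71  7:30
  8:39  9:24
Giant step factor: 28^(-10) ≡ 20 (mod 89).
Scan 63·20^i mod 89 for i = 0, 1, …:
  i=0: 63   i=1: 14   i=2: 13   i=3: 82
Match at i=3, j=5: x = 3·10 + 5 = 35.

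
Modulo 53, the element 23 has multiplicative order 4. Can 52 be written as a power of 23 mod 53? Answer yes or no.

⟨23⟩ has order 4; its elements mod 53 are {1, 23, 30, 52}.
52 is in this set.

yes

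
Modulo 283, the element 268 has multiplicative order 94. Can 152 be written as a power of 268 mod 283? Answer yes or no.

yes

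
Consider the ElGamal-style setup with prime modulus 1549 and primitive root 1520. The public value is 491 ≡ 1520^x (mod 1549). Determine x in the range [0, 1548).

477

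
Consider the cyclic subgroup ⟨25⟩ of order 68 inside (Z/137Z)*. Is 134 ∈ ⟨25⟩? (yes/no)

134 ∈ ⟨25⟩ iff 134^68 ≡ 1 (mod 137), since |⟨25⟩| = 68.
134^68 mod 137 = 136.
Since 136 ≠ 1, 134 does not lie in the subgroup.

no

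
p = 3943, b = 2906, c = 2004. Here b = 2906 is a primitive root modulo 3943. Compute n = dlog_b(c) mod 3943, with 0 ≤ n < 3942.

Baby-step giant-step with m = ceil(sqrt(3942)) = 63.
Baby table (2906^j mod 3943 for j=0..62):
  0:1  1:2906  2:2873  3:1607  4:1430  5:3601  6:3727  7:3184
  8:2426  9:3815  10:2617  11:2898  12:3283  13:2281  14:403  15:47
  16:2520  17:969  18:612  19:179  20:3641  21:1677  22:3757  23:3618
  24:1870  25:766  26:2144  27:524  28:746  29:3169  30:2209  31:150
  32:2170  33:1163  34:527  35:1578  36:3902  37:3087  38:497  39:1144
  40:515  41:2193  42:970  43:3518  44:3052  45:1305  46:3107  47:3415
  48:3402  49:1111  50:3192  51:2016  52:3141  53:3644  54:2509  55:547
  56:553  57:2217  58:3683  59:1496  60:2190  61:138  62:2785
Giant step factor: 2906^(-63) ≡ 1032 (mod 3943).
Scan 2004·1032^i mod 3943 for i = 0, 1, …:
  i=0: 2004   i=1: 1996   i=2: 1626   i=3: 2257
  i=4: 2854   i=5: 3850   i=6: 2599   i=7: 928
  i=8: 3490   i=9: 1721     …   i=53: 2774
  i=54: 150
Match at i=54, j=31: n = 54·63 + 31 = 3433.

3433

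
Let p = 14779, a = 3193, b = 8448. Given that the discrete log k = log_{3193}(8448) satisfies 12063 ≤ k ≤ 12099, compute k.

Compute 3193^12063 mod 14779 = 7293, then multiply by 3193 repeatedly:
  3193^12063=7293  3193^12064=9624  3193^12065=3891  3193^12066=9603  3193^12067=10733
  3193^12068=12747  3193^12069=14584  3193^12070=12862  3193^12071=12304  3193^12072=4090
  3193^12073=9513  3193^12074=4164  3193^12075=9331  3193^12076=14198  3193^12077=7021
  3193^12078=13089  3193^12079=12944  3193^12080=8108  3193^12081=10815  3193^12082=8551
  3193^12083=6530  3193^12084=11900  3193^12085=14670  3193^12086=6659  3193^12087=9985
  3193^12088=3802  3193^12089=6227  3193^12090=5056  3193^12091=5140  3193^12092=7330
  3193^12093=9533  3193^12094=8908  3193^12095=8448
Found 8448 at exponent 12095.

12095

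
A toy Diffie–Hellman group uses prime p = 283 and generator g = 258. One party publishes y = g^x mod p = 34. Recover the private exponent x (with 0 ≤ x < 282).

140

Baby-step giant-step with m = ceil(sqrt(282)) = 17.
Baby table (258^j mod 283 for j=0..16):
  0:1  1:258  2:59  3:223  4:85  5:139  6:204  7:277
  8:150  9:212  10:77  11:56  12:15  13:191  14:36  15:232
  16:143
Giant step factor: 258^(-17) ≡ 166 (mod 283).
Scan 34·166^i mod 283 for i = 0, 1, …:
  i=0: 34   i=1: 267   i=2: 174   i=3: 18
  i=4: 158   i=5: 192   i=6: 176   i=7: 67
  i=8: 85
Match at i=8, j=4: x = 8·17 + 4 = 140.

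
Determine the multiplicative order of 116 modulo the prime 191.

The order of 116 must divide p − 1 = 190 = 2 · 5 · 19.
Divisors: 1, 2, 5, 10, 19, 38, 95, 190.
Check each in increasing order: 116^1 ≡ 116;  116^2 ≡ 86;  116^5 ≡ 155;  116^10 ≡ 150;  116^19 ≡ 82;  116^38 ≡ 39;  116^95 ≡ 190;  116^190 ≡ 1.
Smallest exponent giving 1 is 190.

190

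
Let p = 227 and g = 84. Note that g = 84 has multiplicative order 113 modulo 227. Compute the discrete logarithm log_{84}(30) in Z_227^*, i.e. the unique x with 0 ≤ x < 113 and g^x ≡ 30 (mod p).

7

Successive powers of 84 modulo 227:
  84^0=1  84^1=84  84^2=19  84^3=7  84^4=134  84^5=133
  84^6=49  84^7=30
So 84^7 ≡ 30 (mod 227), giving x = 7.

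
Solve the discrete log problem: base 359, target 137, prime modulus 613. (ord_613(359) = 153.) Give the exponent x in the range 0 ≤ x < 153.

Baby-step giant-step with m = ceil(sqrt(153)) = 13.
Baby table (359^j mod 613 for j=0..12):
  0:1  1:359  2:151  3:265  4:120  5:170  6:343  7:537
  8:301  9:171  10:89  11:75  12:566
Giant step factor: 359^(-13) ≡ 257 (mod 613).
Scan 137·257^i mod 613 for i = 0, 1, …:
  i=0: 137   i=1: 268   i=2: 220   i=3: 144
  i=4: 228   i=5: 361   i=6: 214   i=7: 441
  i=8: 545   i=9: 301
Match at i=9, j=8: x = 9·13 + 8 = 125.

125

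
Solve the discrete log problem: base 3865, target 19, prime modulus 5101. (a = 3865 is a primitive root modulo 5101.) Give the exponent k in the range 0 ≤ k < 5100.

1182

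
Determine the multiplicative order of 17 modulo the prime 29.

4

The order of 17 must divide p − 1 = 28 = 2^2 · 7.
Divisors: 1, 2, 4, 7, 14, 28.
Check each in increasing order: 17^1 ≡ 17;  17^2 ≡ 28;  17^4 ≡ 1.
Smallest exponent giving 1 is 4.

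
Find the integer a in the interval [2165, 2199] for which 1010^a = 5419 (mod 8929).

2171

Compute 1010^2165 mod 8929 = 2191, then multiply by 1010 repeatedly:
  1010^2165=2191  1010^2166=7447  1010^2167=3252  1010^2168=7577  1010^2169=617
  1010^2170=7069  1010^2171=5419
Found 5419 at exponent 2171.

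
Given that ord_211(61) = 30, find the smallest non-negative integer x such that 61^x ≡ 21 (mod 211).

4

Successive powers of 61 modulo 211:
  61^0=1  61^1=61  61^2=134  61^3=156  61^4=21
So 61^4 ≡ 21 (mod 211), giving x = 4.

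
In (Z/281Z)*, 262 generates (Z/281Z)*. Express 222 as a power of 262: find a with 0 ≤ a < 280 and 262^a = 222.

Baby-step giant-step with m = ceil(sqrt(280)) = 17.
Baby table (262^j mod 281 for j=0..16):
  0:1  1:262  2:80  3:166  4:218  5:73  6:18  7:220
  8:35  9:178  10:271  11:190  12:43  13:26  14:68  15:113
  16:101
Giant step factor: 262^(-17) ≡ 41 (mod 281).
Scan 222·41^i mod 281 for i = 0, 1, …:
  i=0: 222   i=1: 110   i=2: 14   i=3: 12
  i=4: 211   i=5: 221   i=6: 69   i=7: 19
  i=8: 217   i=9: 186     …   i=14: 132
  i=15: 73
Match at i=15, j=5: a = 15·17 + 5 = 260.

260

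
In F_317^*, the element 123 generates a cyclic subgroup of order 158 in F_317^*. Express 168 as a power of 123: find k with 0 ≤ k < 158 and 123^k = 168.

Baby-step giant-step with m = ceil(sqrt(158)) = 13.
Baby table (123^j mod 317 for j=0..12):
  0:1  1:123  2:230  3:77  4:278  5:275  6:223  7:167
  8:253  9:53  10:179  11:144  12:277
Giant step factor: 123^(-13) ≡ 73 (mod 317).
Scan 168·73^i mod 317 for i = 0, 1, …:
  i=0: 168   i=1: 218   i=2: 64   i=3: 234
  i=4: 281   i=5: 225   i=6: 258   i=7: 131
  i=8: 53
Match at i=8, j=9: k = 8·13 + 9 = 113.

113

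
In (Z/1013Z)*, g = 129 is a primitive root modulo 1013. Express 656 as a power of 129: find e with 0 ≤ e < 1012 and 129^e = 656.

679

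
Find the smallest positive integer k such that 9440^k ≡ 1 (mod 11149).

11148

The order of 9440 must divide p − 1 = 11148 = 2^2 · 3 · 929.
Divisors: 1, 2, 3, 4, 6, 12, 929, 1858, 2787, 3716, 5574, 11148.
Check each in increasing order: 9440^1 ≡ 9440;  9440^2 ≡ 10792;  9440^3 ≡ 8067;  9440^4 ≡ 4810;  9440^6 ≡ 10925;  9440^12 ≡ 5580;  9440^929 ≡ 6462;  9440^1858 ≡ 4439;  9440^2787 ≡ 9590;  9440^3716 ≡ 4438;  9440^5574 ≡ 11148;  9440^11148 ≡ 1.
Smallest exponent giving 1 is 11148.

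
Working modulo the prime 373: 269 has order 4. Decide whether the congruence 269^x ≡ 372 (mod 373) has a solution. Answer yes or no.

yes

372 ∈ ⟨269⟩ iff 372^4 ≡ 1 (mod 373), since |⟨269⟩| = 4.
372^4 mod 373 = 1.
Since 1 = 1, 372 lies in the subgroup.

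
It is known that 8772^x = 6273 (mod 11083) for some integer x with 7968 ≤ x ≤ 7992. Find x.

7971

Compute 8772^7968 mod 11083 = 4139, then multiply by 8772 repeatedly:
  8772^7968=4139  8772^7969=10483  8772^7970=1225  8772^7971=6273
Found 6273 at exponent 7971.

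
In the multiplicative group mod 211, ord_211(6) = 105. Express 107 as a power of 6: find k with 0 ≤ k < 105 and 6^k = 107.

Baby-step giant-step with m = ceil(sqrt(105)) = 11.
Baby table (6^j mod 211 for j=0..10):
  0:1  1:6  2:36  3:5  4:30  5:180  6:25  7:150
  8:56  9:125  10:117
Giant step factor: 6^(-11) ≡ 52 (mod 211).
Scan 107·52^i mod 211 for i = 0, 1, …:
  i=0: 107   i=1: 78   i=2: 47   i=3: 123
  i=4: 66   i=5: 56
Match at i=5, j=8: k = 5·11 + 8 = 63.

63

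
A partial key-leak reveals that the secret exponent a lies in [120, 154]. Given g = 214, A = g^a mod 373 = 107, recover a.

128

Compute 214^120 mod 373 = 41, then multiply by 214 repeatedly:
  214^120=41  214^121=195  214^122=327  214^123=227  214^124=88
  214^125=182  214^126=156  214^127=187  214^128=107
Found 107 at exponent 128.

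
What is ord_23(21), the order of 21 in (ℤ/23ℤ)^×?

22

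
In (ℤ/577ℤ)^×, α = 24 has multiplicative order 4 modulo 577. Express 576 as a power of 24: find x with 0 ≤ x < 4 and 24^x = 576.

2

Successive powers of 24 modulo 577:
  24^0=1  24^1=24  24^2=576
So 24^2 ≡ 576 (mod 577), giving x = 2.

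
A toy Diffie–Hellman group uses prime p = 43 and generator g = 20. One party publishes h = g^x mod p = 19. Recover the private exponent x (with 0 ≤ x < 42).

Successive powers of 20 modulo 43:
  20^0=1  20^1=20  20^2=13  20^3=2  20^4=40  20^5=26
  20^6=4  20^7=37  20^8=9  20^9=8  20^10=31  20^11=18
  20^12=16  20^13=19
So 20^13 ≡ 19 (mod 43), giving x = 13.

13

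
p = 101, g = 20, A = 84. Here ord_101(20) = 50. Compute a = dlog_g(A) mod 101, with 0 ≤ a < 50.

Baby-step giant-step with m = ceil(sqrt(50)) = 8.
Baby table (20^j mod 101 for j=0..7):
  0:1  1:20  2:97  3:21  4:16  5:17  6:37  7:33
Giant step factor: 20^(-8) ≡ 58 (mod 101).
Scan 84·58^i mod 101 for i = 0, 1, …:
  i=0: 84   i=1: 24   i=2: 79   i=3: 37
Match at i=3, j=6: a = 3·8 + 6 = 30.

30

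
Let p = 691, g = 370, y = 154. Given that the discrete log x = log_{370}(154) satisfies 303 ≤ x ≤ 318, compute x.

310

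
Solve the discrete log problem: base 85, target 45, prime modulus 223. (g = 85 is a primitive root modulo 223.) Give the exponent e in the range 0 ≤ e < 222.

Baby-step giant-step with m = ceil(sqrt(222)) = 15.
Baby table (85^j mod 223 for j=0..14):
  0:1  1:85  2:89  3:206  4:116  5:48  6:66  7:35
  8:76  9:216  10:74  11:46  12:119  13:80  14:110
Giant step factor: 85^(-15) ≡ 209 (mod 223).
Scan 45·209^i mod 223 for i = 0, 1, …:
  i=0: 45   i=1: 39   i=2: 123   i=3: 62
  i=4: 24   i=5: 110
Match at i=5, j=14: e = 5·15 + 14 = 89.

89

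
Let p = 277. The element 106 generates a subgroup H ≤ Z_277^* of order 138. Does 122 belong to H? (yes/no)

yes

122 ∈ ⟨106⟩ iff 122^138 ≡ 1 (mod 277), since |⟨106⟩| = 138.
122^138 mod 277 = 1.
Since 1 = 1, 122 lies in the subgroup.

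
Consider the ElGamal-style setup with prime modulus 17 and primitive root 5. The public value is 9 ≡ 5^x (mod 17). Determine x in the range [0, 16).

10

Successive powers of 5 modulo 17:
  5^0=1  5^1=5  5^2=8  5^3=6  5^4=13  5^5=14
  5^6=2  5^7=10  5^8=16  5^9=12  5^10=9
So 5^10 ≡ 9 (mod 17), giving x = 10.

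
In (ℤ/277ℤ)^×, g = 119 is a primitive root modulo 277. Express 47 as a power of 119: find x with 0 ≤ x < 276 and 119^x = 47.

Baby-step giant-step with m = ceil(sqrt(276)) = 17.
Baby table (119^j mod 277 for j=0..16):
  0:1  1:119  2:34  3:168  4:48  5:172  6:247  7:31
  8:88  9:223  10:222  11:103  12:69  13:178  14:130  15:235
  16:265
Giant step factor: 119^(-17) ≡ 219 (mod 277).
Scan 47·219^i mod 277 for i = 0, 1, …:
  i=0: 47   i=1: 44   i=2: 218   i=3: 98
  i=4: 133   i=5: 42   i=6: 57   i=7: 18
  i=8: 64   i=9: 166     …   i=13: 234
  i=14: 1
Match at i=14, j=0: x = 14·17 + 0 = 238.

238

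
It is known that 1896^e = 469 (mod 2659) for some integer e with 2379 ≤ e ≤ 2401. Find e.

2396

Compute 1896^2379 mod 2659 = 316, then multiply by 1896 repeatedly:
  1896^2379=316  1896^2380=861  1896^2381=2489  1896^2382=2078  1896^2383=1909
  1896^2384=565  1896^2385=2322  1896^2386=1867  1896^2387=703  1896^2388=729
  1896^2389=2163  1896^2390=870  1896^2391=940  1896^2392=710  1896^2393=706
  1896^2394=1099  1896^2395=1707  1896^2396=469
Found 469 at exponent 2396.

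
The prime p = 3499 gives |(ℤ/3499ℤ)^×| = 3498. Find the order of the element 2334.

3498

The order of 2334 must divide p − 1 = 3498 = 2 · 3 · 11 · 53.
Divisors: 1, 2, 3, 6, 11, 22, 33, 53, 66, 106, 159, 318, 583, 1166, 1749, 3498.
Check each in increasing order: 2334^1 ≡ 2334;  2334^2 ≡ 3112;  2334^3 ≡ 2983;  2334^6 ≡ 332;  2334^11 ≡ 2191;  2334^22 ≡ 3352;  2334^33 ≡ 3330;  2334^53 ≡ 1509;  2334^66 ≡ 569;  2334^106 ≡ 2731;  2334^159 ≡ 2756;  2334^318 ≡ 2706;  2334^583 ≡ 3343;  2334^1166 ≡ 3342;  2334^1749 ≡ 3498;  2334^3498 ≡ 1.
Smallest exponent giving 1 is 3498.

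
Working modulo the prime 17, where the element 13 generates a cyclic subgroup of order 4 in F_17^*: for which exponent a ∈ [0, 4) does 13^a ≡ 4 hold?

Successive powers of 13 modulo 17:
  13^0=1  13^1=13  13^2=16  13^3=4
So 13^3 ≡ 4 (mod 17), giving a = 3.

3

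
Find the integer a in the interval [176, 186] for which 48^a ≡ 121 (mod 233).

Compute 48^176 mod 233 = 16, then multiply by 48 repeatedly:
  48^176=16  48^177=69  48^178=50  48^179=70  48^180=98
  48^181=44  48^182=15  48^183=21  48^184=76  48^185=153
  48^186=121
Found 121 at exponent 186.

186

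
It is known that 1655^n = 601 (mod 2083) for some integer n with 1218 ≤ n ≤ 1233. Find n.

1219

Compute 1655^1218 mod 2083 = 130, then multiply by 1655 repeatedly:
  1655^1218=130  1655^1219=601
Found 601 at exponent 1219.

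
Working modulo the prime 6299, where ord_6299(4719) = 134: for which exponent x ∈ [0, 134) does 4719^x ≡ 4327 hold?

Baby-step giant-step with m = ceil(sqrt(134)) = 12.
Baby table (4719^j mod 6299 for j=0..11):
  0:1  1:4719  2:1996  3:2119  4:3048  5:2895  6:5273  7:2237
  8:5578  9:5360  10:3355  11:2858
Giant step factor: 4719^(-12) ≡ 5536 (mod 6299).
Scan 4327·5536^i mod 6299 for i = 0, 1, …:
  i=0: 4327   i=1: 5474   i=2: 5874   i=3: 3026
  i=4: 2895
Match at i=4, j=5: x = 4·12 + 5 = 53.

53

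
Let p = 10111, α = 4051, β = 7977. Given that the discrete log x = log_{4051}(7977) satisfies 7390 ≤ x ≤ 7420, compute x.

Compute 4051^7390 mod 10111 = 4663, then multiply by 4051 repeatedly:
  4051^7390=4663  4051^7391=2465  4051^7392=6158  4051^7393=2221  4051^7394=8592
  4051^7395=4130  4051^7396=7036  4051^7397=10038  4051^7398=7607  4051^7399=7740
  4051^7400=529  4051^7401=9558  4051^7402=4439  4051^7403=5031  4051^7404=6916
  4051^7405=9246  4051^7406=4402  4051^7407=6809  4051^7408=451  4051^7409=7021
  4051^7410=9939  4051^7411=887  4051^7412=3832  4051^7413=3047  4051^7414=7977
Found 7977 at exponent 7414.

7414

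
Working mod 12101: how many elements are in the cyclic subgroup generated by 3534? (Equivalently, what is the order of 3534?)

The order of 3534 must divide p − 1 = 12100 = 2^2 · 5^2 · 11^2.
Divisors: 1, 2, 4, 5, 10, 11, 20, 22, 25, 44, 50, 55, 100, 110, 121, 220, 242, 275, 484, 550, 605, 1100, 1210, 2420, 3025, 6050, 12100.
Check each in increasing order: 3534^1 ≡ 3534;  3534^2 ≡ 924;  3534^4 ≡ 6706;  3534^5 ≡ 5246;  3534^10 ≡ 2842;  3534^11 ≡ 11899;  3534^20 ≡ 5597;  3534^22 ≡ 4501;  3534^25 ≡ 4836;  3534^44 ≡ 1927;  3534^50 ≡ 7764;  3534^55 ≡ 10079;  3534^100 ≡ 4615;  3534^110 ≡ 10447;  3534^121 ≡ 7381;  3534^220 ≡ 890;  3534^242 ≡ 459;  3534^275 ≡ 3469;  3534^484 ≡ 4964;  3534^550 ≡ 5567;  3534^605 ≡ 9557;  3534^1100 ≡ 828;  3534^1210 ≡ 10002;  3534^2420 ≡ 1037;  3534^3025 ≡ 11991;  3534^6050 ≡ 12100;  3534^12100 ≡ 1.
Smallest exponent giving 1 is 12100.

12100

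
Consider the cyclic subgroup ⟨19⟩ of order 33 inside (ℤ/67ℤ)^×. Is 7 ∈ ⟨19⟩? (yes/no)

no

7 ∈ ⟨19⟩ iff 7^33 ≡ 1 (mod 67), since |⟨19⟩| = 33.
7^33 mod 67 = 66.
Since 66 ≠ 1, 7 does not lie in the subgroup.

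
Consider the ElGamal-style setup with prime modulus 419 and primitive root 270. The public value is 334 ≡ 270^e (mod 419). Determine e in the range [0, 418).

38

Baby-step giant-step with m = ceil(sqrt(418)) = 21.
Baby table (270^j mod 419 for j=0..20):
  0:1  1:270  2:413  3:56  4:36  5:83  6:203  7:340
  8:39  9:55  10:185  11:89  12:147  13:304  14:375  15:271
  16:264  17:50  18:92  19:119  20:286
Giant step factor: 270^(-21) ≡ 98 (mod 419).
Scan 334·98^i mod 419 for i = 0, 1, …:
  i=0: 334   i=1: 50
Match at i=1, j=17: e = 1·21 + 17 = 38.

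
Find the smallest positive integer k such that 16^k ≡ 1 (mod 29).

7

The order of 16 must divide p − 1 = 28 = 2^2 · 7.
Divisors: 1, 2, 4, 7, 14, 28.
Check each in increasing order: 16^1 ≡ 16;  16^2 ≡ 24;  16^4 ≡ 25;  16^7 ≡ 1.
Smallest exponent giving 1 is 7.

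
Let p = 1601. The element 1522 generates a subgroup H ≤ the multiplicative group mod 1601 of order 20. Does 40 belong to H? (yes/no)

⟨1522⟩ has order 20; its elements mod 1601 are {1, 40, 42, 69, 79, 116, 163, 304, 442, 648, 953, 1159, 1297, 1438, 1485, 1522, 1532, 1559, 1561, 1600}.
40 is in this set.

yes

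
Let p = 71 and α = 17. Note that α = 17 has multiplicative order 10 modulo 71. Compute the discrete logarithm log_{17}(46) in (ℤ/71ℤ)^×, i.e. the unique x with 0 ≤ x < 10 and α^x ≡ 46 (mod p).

9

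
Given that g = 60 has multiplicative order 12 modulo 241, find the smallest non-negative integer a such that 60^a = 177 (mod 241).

Successive powers of 60 modulo 241:
  60^0=1  60^1=60  60^2=226  60^3=64  60^4=225  60^5=4
  60^6=240  60^7=181  60^8=15  60^9=177
So 60^9 ≡ 177 (mod 241), giving a = 9.

9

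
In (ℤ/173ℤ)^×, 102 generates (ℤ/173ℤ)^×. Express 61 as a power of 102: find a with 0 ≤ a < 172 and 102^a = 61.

41

Baby-step giant-step with m = ceil(sqrt(172)) = 14.
Baby table (102^j mod 173 for j=0..13):
  0:1  1:102  2:24  3:26  4:57  5:105  6:157  7:98
  8:135  9:103  10:126  11:50  12:83  13:162
Giant step factor: 102^(-14) ≡ 35 (mod 173).
Scan 61·35^i mod 173 for i = 0, 1, …:
  i=0: 61   i=1: 59   i=2: 162
Match at i=2, j=13: a = 2·14 + 13 = 41.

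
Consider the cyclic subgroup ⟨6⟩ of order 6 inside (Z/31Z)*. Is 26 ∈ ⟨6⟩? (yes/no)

26 ∈ ⟨6⟩ iff 26^6 ≡ 1 (mod 31), since |⟨6⟩| = 6.
26^6 mod 31 = 1.
Since 1 = 1, 26 lies in the subgroup.

yes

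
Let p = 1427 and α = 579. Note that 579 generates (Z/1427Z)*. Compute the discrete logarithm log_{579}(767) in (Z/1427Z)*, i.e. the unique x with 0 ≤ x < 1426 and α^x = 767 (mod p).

348

Baby-step giant-step with m = ceil(sqrt(1426)) = 38.
Baby table (579^j mod 1427 for j=0..37):
  0:1  1:579  2:1323  3:1145  4:827  5:788  6:1039  7:814
  8:396  9:964  10:199  11:1061  12:709  13:962  14:468  15:1269
  16:1273  17:735  18:319  19:618  20:1072  21:1370  22:1245  23:220
  24:377  25:1379  26:748  27:711  28:693  29:260  30:705  31:73
  32:884  33:970  34:819  35:437  36:444  37:216
Giant step factor: 579^(-38) ≡ 432 (mod 1427).
Scan 767·432^i mod 1427 for i = 0, 1, …:
  i=0: 767   i=1: 280   i=2: 1092   i=3: 834
  i=4: 684   i=5: 99   i=6: 1385   i=7: 407
  i=8: 303   i=9: 1039
Match at i=9, j=6: x = 9·38 + 6 = 348.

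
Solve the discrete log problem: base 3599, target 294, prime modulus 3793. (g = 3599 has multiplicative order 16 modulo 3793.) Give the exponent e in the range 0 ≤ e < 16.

Successive powers of 3599 modulo 3793:
  3599^0=1  3599^1=3599  3599^2=3499  3599^3=141  3599^4=2990  3599^5=269
  3599^6=916  3599^7=567  3599^8=3792  3599^9=194  3599^10=294
So 3599^10 ≡ 294 (mod 3793), giving e = 10.

10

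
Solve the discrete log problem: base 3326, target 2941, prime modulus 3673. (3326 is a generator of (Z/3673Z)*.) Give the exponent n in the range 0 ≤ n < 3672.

3548

Baby-step giant-step with m = ceil(sqrt(3672)) = 61.
Baby table (3326^j mod 3673 for j=0..60):
  0:1  1:3326  2:2873  3:2125  4:898  5:599  6:1508  7:1963
  8:2017  9:1644  10:2520  11:3407  12:477  13:3439  14:392  15:3550
  16:2278  17:2902  18:3081  19:3409  20:3456  21:1839  22:969  23:1673
  24:3476  25:2245  26:3334  27:97  28:3071  29:3206  30:437  31:2627
  32:3008  33:3029  34:3088  35:980  36:1529  37:2022  38:3582  39:2193
  40:3013  41:1294  42:2761  43:586  44:2346  45:1344  46:103  47:989
  48:2079  49:2168  50:669  51:2929  52:1058  53:174  54:2063  55:374
  56:2450  57:1986  58:1382  59:1609  60:3646
Giant step factor: 3326^(-61) ≡ 1418 (mod 3673).
Scan 2941·1418^i mod 3673 for i = 0, 1, …:
  i=0: 2941   i=1: 1483   i=2: 1938   i=3: 680
  i=4: 1914   i=5: 3378   i=6: 412   i=7: 209
  i=8: 2522   i=9: 2367     …   i=57: 3509
  i=58: 2520
Match at i=58, j=10: n = 58·61 + 10 = 3548.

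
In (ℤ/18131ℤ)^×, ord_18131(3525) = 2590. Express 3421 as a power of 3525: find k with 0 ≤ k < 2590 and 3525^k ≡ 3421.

1427

Baby-step giant-step with m = ceil(sqrt(2590)) = 51.
Baby table (3525^j mod 18131 for j=0..50):
  0:1  1:3525  2:5890  3:2255  4:7497  5:10058  6:8345  7:7643
  8:17040  9:16128  10:10515  11:5611  12:15985  13:14108  14:15498  15:1747
  16:11766  17:9553  18:5058  19:6677  20:2387  21:1391  22:7905  23:15909
  24:42  25:3002  26:11677  27:4055  28:6647  29:5423  30:6001  31:12779
  32:8571  33:6529  34:6486  35:18090  36:523  37:12344  38:16331  39:850
  40:4635  41:2344  42:12995  43:8469  44:9599  45:4029  46:5652  47:15462
  48:1764  49:17298  50:897
Giant step factor: 3525^(-51) ≡ 14457 (mod 18131).
Scan 3421·14457^i mod 18131 for i = 0, 1, …:
  i=0: 3421   i=1: 14160   i=2: 12130   i=3: 378
  i=4: 7315   i=5: 12963   i=6: 4075   i=7: 4656
  i=8: 9520   i=9: 16350     …   i=26: 14395
  i=27: 897
Match at i=27, j=50: k = 27·51 + 50 = 1427.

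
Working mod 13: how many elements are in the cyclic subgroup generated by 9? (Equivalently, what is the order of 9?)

3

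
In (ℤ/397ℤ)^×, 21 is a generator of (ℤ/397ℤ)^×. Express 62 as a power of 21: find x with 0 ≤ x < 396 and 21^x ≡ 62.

Baby-step giant-step with m = ceil(sqrt(396)) = 20.
Baby table (21^j mod 397 for j=0..19):
  0:1  1:21  2:44  3:130  4:348  5:162  6:226  7:379
  8:19  9:2  10:42  11:88  12:260  13:299  14:324  15:55
  16:361  17:38  18:4  19:84
Giant step factor: 21^(-20) ≡ 97 (mod 397).
Scan 62·97^i mod 397 for i = 0, 1, …:
  i=0: 62   i=1: 59   i=2: 165   i=3: 125
  i=4: 215   i=5: 211   i=6: 220   i=7: 299
Match at i=7, j=13: x = 7·20 + 13 = 153.

153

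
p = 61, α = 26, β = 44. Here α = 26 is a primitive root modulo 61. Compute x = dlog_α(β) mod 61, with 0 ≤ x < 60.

Baby-step giant-step with m = ceil(sqrt(60)) = 8.
Baby table (26^j mod 61 for j=0..7):
  0:1  1:26  2:5  3:8  4:25  5:40  6:3  7:17
Giant step factor: 26^(-8) ≡ 57 (mod 61).
Scan 44·57^i mod 61 for i = 0, 1, …:
  i=0: 44   i=1: 7   i=2: 33   i=3: 51
  i=4: 40
Match at i=4, j=5: x = 4·8 + 5 = 37.

37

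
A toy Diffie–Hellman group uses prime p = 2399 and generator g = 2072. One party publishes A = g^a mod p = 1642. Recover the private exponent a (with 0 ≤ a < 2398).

24

Successive powers of 2072 modulo 2399:
  2072^0=1  2072^1=2072  2072^2=1373  2072^3=2041  2072^4=1914  2072^5=261
  2072^6=1017  2072^7=902  2072^8=123  2072^9=562  2072^10=949  2072^11=1547
  2072^12=320  2072^13=916  2072^14=343  2072^15=592  2072^16=735  2072^17=1954
  2072^18=1575  2072^19=760  2072^20=976  2072^21=2314  2072^22=1406  2072^23=846
  2072^24=1642
So 2072^24 ≡ 1642 (mod 2399), giving a = 24.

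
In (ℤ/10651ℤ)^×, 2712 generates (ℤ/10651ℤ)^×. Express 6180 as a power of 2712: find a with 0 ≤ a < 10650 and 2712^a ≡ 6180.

4575

Baby-step giant-step with m = ceil(sqrt(10650)) = 104.
Baby table (2712^j mod 10651 for j=0..103):
  0:1  1:2712  2:5754  3:1133  4:5208  5:870  6:5569  7:10
  8:5818  9:4285  10:679  11:9476  12:8700  13:2435  14:100  15:4925
  16:246  17:6790  18:9552  19:1792  20:3048  21:1000  22:6646  23:2460
  24:3994  25:10312  26:7269  27:9178  28:10000  29:2554  30:3298  31:7987
  32:7261  33:8784  34:6572  35:4141  36:4238  37:1027  38:5313  39:8704
  40:2632  41:1814  42:9457  43:10427  44:10270  45:10526  46:1832  47:5018
  48:7489  49:9362  50:8411  51:6841  52:9401  53:7669  54:7576  55:333
  56:8412  57:9553  58:4504  59:8802  60:2133  61:1203  62:3330  63:9563
  64:10322  65:2436  66:2812  67:28  68:1379  69:1347  70:10422  71:7361
  72:3058  73:6818  74:280  75:3139  76:2819  77:8361  78:9704  79:9278
  80:4274  81:2800  82:10088  83:6888  84:9053  85:1181  86:7572  87:136
  88:6698  89:5021  90:4974  91:5322  92:1159  93:1163  94:1360  95:3074
  96:7606  97:7136  98:10616  99:939  100:979  101:2949  102:9438  103:1503
Giant step factor: 2712^(-104) ≡ 1879 (mod 10651).
Scan 6180·1879^i mod 10651 for i = 0, 1, …:
  i=0: 6180   i=1: 2630   i=2: 10357   i=3: 1426
  i=4: 6053   i=5: 8970   i=6: 4748   i=7: 6605
  i=8: 2380   i=9: 9251     …   i=42: 9161
  i=43: 1503
Match at i=43, j=103: a = 43·104 + 103 = 4575.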